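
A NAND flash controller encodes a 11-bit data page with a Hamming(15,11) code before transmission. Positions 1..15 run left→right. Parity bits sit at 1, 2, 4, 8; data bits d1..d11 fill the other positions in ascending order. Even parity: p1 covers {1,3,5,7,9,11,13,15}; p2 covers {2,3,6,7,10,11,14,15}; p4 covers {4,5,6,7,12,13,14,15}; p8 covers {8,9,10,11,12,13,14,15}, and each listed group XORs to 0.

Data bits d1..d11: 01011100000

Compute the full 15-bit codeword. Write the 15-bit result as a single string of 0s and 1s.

100010101100000

Place data at non-parity positions: p1 p2 0 p4 1 0 1 p8 1 1 0 0 0 0 0
p1 (pos 1,3,5,7,9,11,13,15): XOR of data positions = 0⊕1⊕1⊕1⊕0⊕0⊕0 = 1
p2 (pos 2,3,6,7,10,11,14,15): XOR of data positions = 0⊕0⊕1⊕1⊕0⊕0⊕0 = 0
p4 (pos 4,5,6,7,12,13,14,15): XOR of data positions = 1⊕0⊕1⊕0⊕0⊕0⊕0 = 0
p8 (pos 8,9,10,11,12,13,14,15): XOR of data positions = 1⊕1⊕0⊕0⊕0⊕0⊕0 = 0
Codeword: 100010101100000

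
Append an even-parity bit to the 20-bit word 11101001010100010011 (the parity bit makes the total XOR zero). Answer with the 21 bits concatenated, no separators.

XOR of the 20 data bits: 1⊕1⊕1⊕0⊕1⊕0⊕0⊕1⊕0⊕1⊕0⊕1⊕0⊕0⊕0⊕1⊕0⊕0⊕1⊕1 = 0
Parity bit = 0 (so all 21 bits XOR to 0).

111010010101000100110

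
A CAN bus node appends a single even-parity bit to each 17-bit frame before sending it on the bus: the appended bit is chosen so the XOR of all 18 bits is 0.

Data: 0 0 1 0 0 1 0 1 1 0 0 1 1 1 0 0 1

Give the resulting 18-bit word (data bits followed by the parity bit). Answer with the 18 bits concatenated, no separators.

XOR of the 17 data bits: 0⊕0⊕1⊕0⊕0⊕1⊕0⊕1⊕1⊕0⊕0⊕1⊕1⊕1⊕0⊕0⊕1 = 0
Parity bit = 0 (so all 18 bits XOR to 0).

001001011001110010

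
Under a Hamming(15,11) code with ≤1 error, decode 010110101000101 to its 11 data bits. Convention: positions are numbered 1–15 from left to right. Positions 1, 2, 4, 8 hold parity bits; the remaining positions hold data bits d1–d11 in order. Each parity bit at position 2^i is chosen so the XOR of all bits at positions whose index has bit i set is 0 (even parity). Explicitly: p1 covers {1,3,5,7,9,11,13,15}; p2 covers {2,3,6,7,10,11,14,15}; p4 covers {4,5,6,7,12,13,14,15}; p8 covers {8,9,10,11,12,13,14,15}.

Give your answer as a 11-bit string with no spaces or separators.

s1 (pos 1,3,5,7,9,11,13,15): 0⊕0⊕1⊕1⊕1⊕0⊕1⊕1 = 1
s2 (pos 2,3,6,7,10,11,14,15): 1⊕0⊕0⊕1⊕0⊕0⊕0⊕1 = 1
s4 (pos 4,5,6,7,12,13,14,15): 1⊕1⊕0⊕1⊕0⊕1⊕0⊕1 = 1
s8 (pos 8,9,10,11,12,13,14,15): 0⊕1⊕0⊕0⊕0⊕1⊕0⊕1 = 1
Syndrome s8…s1 = 1111 → error at position 15.
Flip position 15: 010110101000101 → 010110101000100
Read data bits from positions 3,5,6,7,9,10,11,12,13,14,15: 01011000100

01011000100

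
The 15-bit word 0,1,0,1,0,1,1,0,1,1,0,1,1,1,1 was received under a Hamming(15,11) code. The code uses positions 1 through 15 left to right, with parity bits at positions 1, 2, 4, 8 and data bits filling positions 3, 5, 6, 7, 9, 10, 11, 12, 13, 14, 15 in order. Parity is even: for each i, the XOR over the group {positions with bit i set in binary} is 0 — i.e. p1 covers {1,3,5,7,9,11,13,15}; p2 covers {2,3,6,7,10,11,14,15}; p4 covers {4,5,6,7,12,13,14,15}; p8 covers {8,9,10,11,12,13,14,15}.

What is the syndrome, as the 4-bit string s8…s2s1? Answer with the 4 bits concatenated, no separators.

0100

s1 (pos 1,3,5,7,9,11,13,15): 0⊕0⊕0⊕1⊕1⊕0⊕1⊕1 = 0
s2 (pos 2,3,6,7,10,11,14,15): 1⊕0⊕1⊕1⊕1⊕0⊕1⊕1 = 0
s4 (pos 4,5,6,7,12,13,14,15): 1⊕0⊕1⊕1⊕1⊕1⊕1⊕1 = 1
s8 (pos 8,9,10,11,12,13,14,15): 0⊕1⊕1⊕0⊕1⊕1⊕1⊕1 = 0
Syndrome s8…s1 = 0100 → error at position 4.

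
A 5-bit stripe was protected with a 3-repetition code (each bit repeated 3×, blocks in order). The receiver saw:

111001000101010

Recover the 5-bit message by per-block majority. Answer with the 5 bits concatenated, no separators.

10010

Block 1 (111): 3 ones → 1
Block 2 (001): 1 one → 0
Block 3 (000): 0 ones → 0
Block 4 (101): 2 ones → 1
Block 5 (010): 1 one → 0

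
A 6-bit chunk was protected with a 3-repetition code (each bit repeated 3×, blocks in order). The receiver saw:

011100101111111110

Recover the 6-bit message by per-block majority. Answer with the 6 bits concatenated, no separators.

Block 1 (011): 2 ones → 1
Block 2 (100): 1 one → 0
Block 3 (101): 2 ones → 1
Block 4 (111): 3 ones → 1
Block 5 (111): 3 ones → 1
Block 6 (110): 2 ones → 1

101111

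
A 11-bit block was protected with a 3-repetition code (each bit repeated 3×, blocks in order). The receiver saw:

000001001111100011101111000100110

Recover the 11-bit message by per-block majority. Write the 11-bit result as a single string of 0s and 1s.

Block 1 (000): 0 ones → 0
Block 2 (001): 1 one → 0
Block 3 (001): 1 one → 0
Block 4 (111): 3 ones → 1
Block 5 (100): 1 one → 0
Block 6 (011): 2 ones → 1
Block 7 (101): 2 ones → 1
Block 8 (111): 3 ones → 1
Block 9 (000): 0 ones → 0
Block 10 (100): 1 one → 0
Block 11 (110): 2 ones → 1

00010111001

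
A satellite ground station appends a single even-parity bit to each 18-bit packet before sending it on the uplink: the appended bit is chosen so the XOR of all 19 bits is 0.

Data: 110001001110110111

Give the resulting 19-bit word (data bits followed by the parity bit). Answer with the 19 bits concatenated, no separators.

1100010011101101111

XOR of the 18 data bits: 1⊕1⊕0⊕0⊕0⊕1⊕0⊕0⊕1⊕1⊕1⊕0⊕1⊕1⊕0⊕1⊕1⊕1 = 1
Parity bit = 1 (so all 19 bits XOR to 0).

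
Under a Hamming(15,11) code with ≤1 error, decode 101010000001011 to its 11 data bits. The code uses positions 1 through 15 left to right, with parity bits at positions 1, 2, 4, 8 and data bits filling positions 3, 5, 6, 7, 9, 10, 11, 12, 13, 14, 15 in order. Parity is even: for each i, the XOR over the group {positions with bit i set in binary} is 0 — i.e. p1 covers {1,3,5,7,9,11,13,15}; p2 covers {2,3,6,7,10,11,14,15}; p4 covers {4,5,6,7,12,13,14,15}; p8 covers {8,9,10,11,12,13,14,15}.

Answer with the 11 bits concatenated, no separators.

s1 (pos 1,3,5,7,9,11,13,15): 1⊕1⊕1⊕0⊕0⊕0⊕0⊕1 = 0
s2 (pos 2,3,6,7,10,11,14,15): 0⊕1⊕0⊕0⊕0⊕0⊕1⊕1 = 1
s4 (pos 4,5,6,7,12,13,14,15): 0⊕1⊕0⊕0⊕1⊕0⊕1⊕1 = 0
s8 (pos 8,9,10,11,12,13,14,15): 0⊕0⊕0⊕0⊕1⊕0⊕1⊕1 = 1
Syndrome s8…s1 = 1010 → error at position 10.
Flip position 10: 101010000001011 → 101010000101011
Read data bits from positions 3,5,6,7,9,10,11,12,13,14,15: 11000101011

11000101011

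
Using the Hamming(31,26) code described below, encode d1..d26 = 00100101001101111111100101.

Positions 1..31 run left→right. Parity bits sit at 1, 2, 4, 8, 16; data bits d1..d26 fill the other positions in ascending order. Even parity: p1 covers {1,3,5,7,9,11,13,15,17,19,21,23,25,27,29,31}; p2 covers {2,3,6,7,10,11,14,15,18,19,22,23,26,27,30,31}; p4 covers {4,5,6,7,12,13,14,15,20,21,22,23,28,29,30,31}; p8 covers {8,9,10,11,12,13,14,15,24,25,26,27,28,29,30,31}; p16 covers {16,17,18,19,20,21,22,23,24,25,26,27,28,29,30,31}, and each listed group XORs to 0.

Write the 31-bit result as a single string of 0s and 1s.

Place data at non-parity positions: p1 p2 0 p4 0 1 0 p8 0 1 0 1 0 0 1 p16 1 0 1 1 1 1 1 1 1 1 0 0 1 0 1
p1 (pos 1,3,5,7,9,11,13,15,17,19,21,23,25,27,29,31): XOR of data positions = 0⊕0⊕0⊕0⊕0⊕0⊕1⊕1⊕1⊕1⊕1⊕1⊕0⊕1⊕1 = 0
p2 (pos 2,3,6,7,10,11,14,15,18,19,22,23,26,27,30,31): XOR of data positions = 0⊕1⊕0⊕1⊕0⊕0⊕1⊕0⊕1⊕1⊕1⊕1⊕0⊕0⊕1 = 0
p4 (pos 4,5,6,7,12,13,14,15,20,21,22,23,28,29,30,31): XOR of data positions = 0⊕1⊕0⊕1⊕0⊕0⊕1⊕1⊕1⊕1⊕1⊕0⊕1⊕0⊕1 = 1
p8 (pos 8,9,10,11,12,13,14,15,24,25,26,27,28,29,30,31): XOR of data positions = 0⊕1⊕0⊕1⊕0⊕0⊕1⊕1⊕1⊕1⊕0⊕0⊕1⊕0⊕1 = 0
p16 (pos 16,17,18,19,20,21,22,23,24,25,26,27,28,29,30,31): XOR of data positions = 1⊕0⊕1⊕1⊕1⊕1⊕1⊕1⊕1⊕1⊕0⊕0⊕1⊕0⊕1 = 1
Codeword: 0001010001010011101111111100101

0001010001010011101111111100101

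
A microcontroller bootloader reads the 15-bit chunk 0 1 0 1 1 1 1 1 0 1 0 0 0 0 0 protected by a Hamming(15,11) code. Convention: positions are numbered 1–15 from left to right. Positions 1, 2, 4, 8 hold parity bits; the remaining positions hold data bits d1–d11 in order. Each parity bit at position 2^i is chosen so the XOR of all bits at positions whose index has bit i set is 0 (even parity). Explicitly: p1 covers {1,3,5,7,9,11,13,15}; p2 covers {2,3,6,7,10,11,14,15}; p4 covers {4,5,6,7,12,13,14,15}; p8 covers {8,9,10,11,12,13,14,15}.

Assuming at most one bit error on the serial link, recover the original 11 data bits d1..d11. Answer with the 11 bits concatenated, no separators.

s1 (pos 1,3,5,7,9,11,13,15): 0⊕0⊕1⊕1⊕0⊕0⊕0⊕0 = 0
s2 (pos 2,3,6,7,10,11,14,15): 1⊕0⊕1⊕1⊕1⊕0⊕0⊕0 = 0
s4 (pos 4,5,6,7,12,13,14,15): 1⊕1⊕1⊕1⊕0⊕0⊕0⊕0 = 0
s8 (pos 8,9,10,11,12,13,14,15): 1⊕0⊕1⊕0⊕0⊕0⊕0⊕0 = 0
Syndrome s8…s1 = 0000 → no error.
Read data bits from positions 3,5,6,7,9,10,11,12,13,14,15: 01110100000

01110100000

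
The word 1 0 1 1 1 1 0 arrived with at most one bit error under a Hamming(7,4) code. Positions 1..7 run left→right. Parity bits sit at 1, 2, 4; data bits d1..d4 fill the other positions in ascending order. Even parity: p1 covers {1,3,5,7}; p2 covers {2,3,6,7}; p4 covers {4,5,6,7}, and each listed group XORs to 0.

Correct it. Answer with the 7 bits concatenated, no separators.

1011010

s1 (pos 1,3,5,7): 1⊕1⊕1⊕0 = 1
s2 (pos 2,3,6,7): 0⊕1⊕1⊕0 = 0
s4 (pos 4,5,6,7): 1⊕1⊕1⊕0 = 1
Syndrome s4…s1 = 101 → error at position 5.
Flip position 5: 1011110 → 1011010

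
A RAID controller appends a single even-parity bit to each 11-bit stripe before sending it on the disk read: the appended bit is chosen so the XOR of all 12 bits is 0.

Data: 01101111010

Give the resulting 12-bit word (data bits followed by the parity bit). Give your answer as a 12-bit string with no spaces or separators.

011011110101

XOR of the 11 data bits: 0⊕1⊕1⊕0⊕1⊕1⊕1⊕1⊕0⊕1⊕0 = 1
Parity bit = 1 (so all 12 bits XOR to 0).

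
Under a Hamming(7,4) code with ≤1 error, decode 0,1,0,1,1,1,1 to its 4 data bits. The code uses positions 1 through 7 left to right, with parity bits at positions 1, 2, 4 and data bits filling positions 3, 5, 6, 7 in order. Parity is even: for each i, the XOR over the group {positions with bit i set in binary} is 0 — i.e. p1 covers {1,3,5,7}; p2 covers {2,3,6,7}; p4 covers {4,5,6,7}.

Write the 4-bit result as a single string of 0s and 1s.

0111

s1 (pos 1,3,5,7): 0⊕0⊕1⊕1 = 0
s2 (pos 2,3,6,7): 1⊕0⊕1⊕1 = 1
s4 (pos 4,5,6,7): 1⊕1⊕1⊕1 = 0
Syndrome s4…s1 = 010 → error at position 2.
Flip position 2: 0101111 → 0001111
Read data bits from positions 3,5,6,7: 0111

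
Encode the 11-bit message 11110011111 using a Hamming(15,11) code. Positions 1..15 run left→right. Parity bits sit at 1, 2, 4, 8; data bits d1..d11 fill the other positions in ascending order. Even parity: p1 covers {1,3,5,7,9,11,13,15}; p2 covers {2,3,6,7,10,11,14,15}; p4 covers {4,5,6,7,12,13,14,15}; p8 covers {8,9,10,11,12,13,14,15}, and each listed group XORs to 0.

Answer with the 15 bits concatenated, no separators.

Place data at non-parity positions: p1 p2 1 p4 1 1 1 p8 0 0 1 1 1 1 1
p1 (pos 1,3,5,7,9,11,13,15): XOR of data positions = 1⊕1⊕1⊕0⊕1⊕1⊕1 = 0
p2 (pos 2,3,6,7,10,11,14,15): XOR of data positions = 1⊕1⊕1⊕0⊕1⊕1⊕1 = 0
p4 (pos 4,5,6,7,12,13,14,15): XOR of data positions = 1⊕1⊕1⊕1⊕1⊕1⊕1 = 1
p8 (pos 8,9,10,11,12,13,14,15): XOR of data positions = 0⊕0⊕1⊕1⊕1⊕1⊕1 = 1
Codeword: 001111110011111

001111110011111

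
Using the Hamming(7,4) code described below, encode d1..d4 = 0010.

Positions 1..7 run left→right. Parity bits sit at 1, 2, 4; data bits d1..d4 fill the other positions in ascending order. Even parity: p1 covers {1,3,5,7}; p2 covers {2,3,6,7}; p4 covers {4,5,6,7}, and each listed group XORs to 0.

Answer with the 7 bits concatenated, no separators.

0101010

Place data at non-parity positions: p1 p2 0 p4 0 1 0
p1 (pos 1,3,5,7): XOR of data positions = 0⊕0⊕0 = 0
p2 (pos 2,3,6,7): XOR of data positions = 0⊕1⊕0 = 1
p4 (pos 4,5,6,7): XOR of data positions = 0⊕1⊕0 = 1
Codeword: 0101010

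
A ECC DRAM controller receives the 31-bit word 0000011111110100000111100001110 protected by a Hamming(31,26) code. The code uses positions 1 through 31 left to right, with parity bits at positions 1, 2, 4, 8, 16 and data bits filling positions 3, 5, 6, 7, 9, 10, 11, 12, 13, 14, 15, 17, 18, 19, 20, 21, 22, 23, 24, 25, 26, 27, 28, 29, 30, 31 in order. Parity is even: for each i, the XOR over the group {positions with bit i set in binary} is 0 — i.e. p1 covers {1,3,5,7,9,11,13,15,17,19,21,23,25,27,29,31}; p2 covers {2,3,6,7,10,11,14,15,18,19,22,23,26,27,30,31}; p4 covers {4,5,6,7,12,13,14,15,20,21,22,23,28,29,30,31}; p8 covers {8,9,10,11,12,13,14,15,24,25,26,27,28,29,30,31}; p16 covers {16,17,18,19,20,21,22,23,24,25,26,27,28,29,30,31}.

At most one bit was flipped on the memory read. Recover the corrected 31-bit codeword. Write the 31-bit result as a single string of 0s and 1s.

s1 (pos 1,3,5,7,9,11,13,15,17,19,21,23,25,27,29,31): 0⊕0⊕0⊕1⊕1⊕1⊕0⊕0⊕0⊕0⊕1⊕1⊕0⊕0⊕1⊕0 = 0
s2 (pos 2,3,6,7,10,11,14,15,18,19,22,23,26,27,30,31): 0⊕0⊕1⊕1⊕1⊕1⊕1⊕0⊕0⊕0⊕1⊕1⊕0⊕0⊕1⊕0 = 0
s4 (pos 4,5,6,7,12,13,14,15,20,21,22,23,28,29,30,31): 0⊕0⊕1⊕1⊕1⊕0⊕1⊕0⊕1⊕1⊕1⊕1⊕1⊕1⊕1⊕0 = 1
s8 (pos 8,9,10,11,12,13,14,15,24,25,26,27,28,29,30,31): 1⊕1⊕1⊕1⊕1⊕0⊕1⊕0⊕0⊕0⊕0⊕0⊕1⊕1⊕1⊕0 = 1
s16 (pos 16,17,18,19,20,21,22,23,24,25,26,27,28,29,30,31): 0⊕0⊕0⊕0⊕1⊕1⊕1⊕1⊕0⊕0⊕0⊕0⊕1⊕1⊕1⊕0 = 1
Syndrome s16…s1 = 11100 → error at position 28.
Flip position 28: 0000011111110100000111100001110 → 0000011111110100000111100000110

0000011111110100000111100000110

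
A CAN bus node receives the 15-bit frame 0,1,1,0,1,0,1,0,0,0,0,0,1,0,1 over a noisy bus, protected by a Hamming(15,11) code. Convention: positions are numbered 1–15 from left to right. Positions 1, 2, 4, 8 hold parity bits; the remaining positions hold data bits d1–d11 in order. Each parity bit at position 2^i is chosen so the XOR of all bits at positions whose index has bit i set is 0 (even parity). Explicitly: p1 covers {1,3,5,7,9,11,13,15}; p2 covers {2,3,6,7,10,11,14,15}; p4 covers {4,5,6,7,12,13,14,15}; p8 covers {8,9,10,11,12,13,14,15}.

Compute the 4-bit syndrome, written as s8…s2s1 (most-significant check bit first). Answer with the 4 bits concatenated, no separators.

s1 (pos 1,3,5,7,9,11,13,15): 0⊕1⊕1⊕1⊕0⊕0⊕1⊕1 = 1
s2 (pos 2,3,6,7,10,11,14,15): 1⊕1⊕0⊕1⊕0⊕0⊕0⊕1 = 0
s4 (pos 4,5,6,7,12,13,14,15): 0⊕1⊕0⊕1⊕0⊕1⊕0⊕1 = 0
s8 (pos 8,9,10,11,12,13,14,15): 0⊕0⊕0⊕0⊕0⊕1⊕0⊕1 = 0
Syndrome s8…s1 = 0001 → error at position 1.

0001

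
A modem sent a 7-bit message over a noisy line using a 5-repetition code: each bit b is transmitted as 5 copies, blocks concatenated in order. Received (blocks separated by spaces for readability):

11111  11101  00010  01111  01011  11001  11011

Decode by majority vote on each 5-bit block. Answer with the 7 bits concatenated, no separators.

1101111

Block 1 (11111): 5 ones → 1
Block 2 (11101): 4 ones → 1
Block 3 (00010): 1 one → 0
Block 4 (01111): 4 ones → 1
Block 5 (01011): 3 ones → 1
Block 6 (11001): 3 ones → 1
Block 7 (11011): 4 ones → 1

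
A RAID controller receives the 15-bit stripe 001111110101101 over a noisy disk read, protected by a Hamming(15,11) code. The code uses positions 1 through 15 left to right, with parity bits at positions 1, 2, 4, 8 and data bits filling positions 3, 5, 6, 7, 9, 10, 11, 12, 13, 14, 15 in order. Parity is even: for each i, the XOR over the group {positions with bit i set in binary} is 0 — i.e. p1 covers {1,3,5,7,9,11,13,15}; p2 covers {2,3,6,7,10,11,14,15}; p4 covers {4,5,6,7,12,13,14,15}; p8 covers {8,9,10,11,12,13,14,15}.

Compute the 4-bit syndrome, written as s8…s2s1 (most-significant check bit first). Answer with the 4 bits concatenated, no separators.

s1 (pos 1,3,5,7,9,11,13,15): 0⊕1⊕1⊕1⊕0⊕0⊕1⊕1 = 1
s2 (pos 2,3,6,7,10,11,14,15): 0⊕1⊕1⊕1⊕1⊕0⊕0⊕1 = 1
s4 (pos 4,5,6,7,12,13,14,15): 1⊕1⊕1⊕1⊕1⊕1⊕0⊕1 = 1
s8 (pos 8,9,10,11,12,13,14,15): 1⊕0⊕1⊕0⊕1⊕1⊕0⊕1 = 1
Syndrome s8…s1 = 1111 → error at position 15.

1111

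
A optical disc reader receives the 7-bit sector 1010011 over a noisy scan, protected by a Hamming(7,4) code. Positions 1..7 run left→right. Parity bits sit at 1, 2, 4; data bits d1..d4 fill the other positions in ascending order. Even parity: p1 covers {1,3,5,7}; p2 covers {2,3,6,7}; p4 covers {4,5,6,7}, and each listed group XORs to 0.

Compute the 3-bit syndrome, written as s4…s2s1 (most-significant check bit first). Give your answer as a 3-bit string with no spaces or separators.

s1 (pos 1,3,5,7): 1⊕1⊕0⊕1 = 1
s2 (pos 2,3,6,7): 0⊕1⊕1⊕1 = 1
s4 (pos 4,5,6,7): 0⊕0⊕1⊕1 = 0
Syndrome s4…s1 = 011 → error at position 3.

011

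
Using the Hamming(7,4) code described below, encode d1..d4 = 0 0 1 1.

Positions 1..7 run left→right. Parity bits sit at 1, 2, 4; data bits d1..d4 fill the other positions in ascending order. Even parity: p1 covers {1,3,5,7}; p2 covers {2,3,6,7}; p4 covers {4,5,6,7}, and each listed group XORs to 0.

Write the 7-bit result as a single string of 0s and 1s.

1000011

Place data at non-parity positions: p1 p2 0 p4 0 1 1
p1 (pos 1,3,5,7): XOR of data positions = 0⊕0⊕1 = 1
p2 (pos 2,3,6,7): XOR of data positions = 0⊕1⊕1 = 0
p4 (pos 4,5,6,7): XOR of data positions = 0⊕1⊕1 = 0
Codeword: 1000011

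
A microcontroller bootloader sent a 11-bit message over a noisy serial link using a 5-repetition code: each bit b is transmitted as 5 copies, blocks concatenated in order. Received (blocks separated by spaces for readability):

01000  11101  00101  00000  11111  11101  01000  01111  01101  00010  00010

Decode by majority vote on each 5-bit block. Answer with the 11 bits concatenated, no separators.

Block 1 (01000): 1 one → 0
Block 2 (11101): 4 ones → 1
Block 3 (00101): 2 ones → 0
Block 4 (00000): 0 ones → 0
Block 5 (11111): 5 ones → 1
Block 6 (11101): 4 ones → 1
Block 7 (01000): 1 one → 0
Block 8 (01111): 4 ones → 1
Block 9 (01101): 3 ones → 1
Block 10 (00010): 1 one → 0
Block 11 (00010): 1 one → 0

01001101100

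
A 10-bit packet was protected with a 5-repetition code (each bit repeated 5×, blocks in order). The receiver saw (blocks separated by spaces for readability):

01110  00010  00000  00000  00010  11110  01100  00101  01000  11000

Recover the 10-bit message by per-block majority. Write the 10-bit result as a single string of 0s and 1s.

Block 1 (01110): 3 ones → 1
Block 2 (00010): 1 one → 0
Block 3 (00000): 0 ones → 0
Block 4 (00000): 0 ones → 0
Block 5 (00010): 1 one → 0
Block 6 (11110): 4 ones → 1
Block 7 (01100): 2 ones → 0
Block 8 (00101): 2 ones → 0
Block 9 (01000): 1 one → 0
Block 10 (11000): 2 ones → 0

1000010000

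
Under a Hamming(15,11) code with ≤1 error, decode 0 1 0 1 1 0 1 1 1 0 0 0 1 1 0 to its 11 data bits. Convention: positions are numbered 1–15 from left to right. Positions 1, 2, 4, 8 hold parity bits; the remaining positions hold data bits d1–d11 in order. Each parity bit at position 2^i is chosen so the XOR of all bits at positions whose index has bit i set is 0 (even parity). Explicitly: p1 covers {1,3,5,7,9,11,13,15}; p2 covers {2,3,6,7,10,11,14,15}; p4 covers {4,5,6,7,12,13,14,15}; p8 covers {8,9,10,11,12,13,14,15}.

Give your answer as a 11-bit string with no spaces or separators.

s1 (pos 1,3,5,7,9,11,13,15): 0⊕0⊕1⊕1⊕1⊕0⊕1⊕0 = 0
s2 (pos 2,3,6,7,10,11,14,15): 1⊕0⊕0⊕1⊕0⊕0⊕1⊕0 = 1
s4 (pos 4,5,6,7,12,13,14,15): 1⊕1⊕0⊕1⊕0⊕1⊕1⊕0 = 1
s8 (pos 8,9,10,11,12,13,14,15): 1⊕1⊕0⊕0⊕0⊕1⊕1⊕0 = 0
Syndrome s8…s1 = 0110 → error at position 6.
Flip position 6: 010110111000110 → 010111111000110
Read data bits from positions 3,5,6,7,9,10,11,12,13,14,15: 01111000110

01111000110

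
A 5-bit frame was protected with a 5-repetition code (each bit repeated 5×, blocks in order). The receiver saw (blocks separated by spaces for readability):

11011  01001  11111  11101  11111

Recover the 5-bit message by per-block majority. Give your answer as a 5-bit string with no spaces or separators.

Block 1 (11011): 4 ones → 1
Block 2 (01001): 2 ones → 0
Block 3 (11111): 5 ones → 1
Block 4 (11101): 4 ones → 1
Block 5 (11111): 5 ones → 1

10111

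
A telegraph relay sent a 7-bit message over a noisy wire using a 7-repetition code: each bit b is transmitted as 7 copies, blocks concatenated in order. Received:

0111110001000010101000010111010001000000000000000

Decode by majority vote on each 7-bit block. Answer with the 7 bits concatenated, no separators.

Block 1 (0111110): 5 ones → 1
Block 2 (0010000): 1 one → 0
Block 3 (1010100): 3 ones → 0
Block 4 (0010111): 4 ones → 1
Block 5 (0100010): 2 ones → 0
Block 6 (0000000): 0 ones → 0
Block 7 (0000000): 0 ones → 0

1001000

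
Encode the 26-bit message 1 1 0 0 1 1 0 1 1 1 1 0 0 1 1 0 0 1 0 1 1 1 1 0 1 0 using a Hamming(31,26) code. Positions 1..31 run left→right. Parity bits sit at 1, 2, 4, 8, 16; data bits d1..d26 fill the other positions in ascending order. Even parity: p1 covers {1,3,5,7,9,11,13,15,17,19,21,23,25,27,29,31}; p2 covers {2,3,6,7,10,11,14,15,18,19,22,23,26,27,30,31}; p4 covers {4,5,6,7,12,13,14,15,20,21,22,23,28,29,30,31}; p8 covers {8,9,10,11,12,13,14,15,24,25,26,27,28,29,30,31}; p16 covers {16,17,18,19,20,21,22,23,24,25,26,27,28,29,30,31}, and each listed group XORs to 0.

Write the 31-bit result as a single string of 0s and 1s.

Place data at non-parity positions: p1 p2 1 p4 1 0 0 p8 1 1 0 1 1 1 1 p16 0 0 1 1 0 0 1 0 1 1 1 1 0 1 0
p1 (pos 1,3,5,7,9,11,13,15,17,19,21,23,25,27,29,31): XOR of data positions = 1⊕1⊕0⊕1⊕0⊕1⊕1⊕0⊕1⊕0⊕1⊕1⊕1⊕0⊕0 = 1
p2 (pos 2,3,6,7,10,11,14,15,18,19,22,23,26,27,30,31): XOR of data positions = 1⊕0⊕0⊕1⊕0⊕1⊕1⊕0⊕1⊕0⊕1⊕1⊕1⊕1⊕0 = 1
p4 (pos 4,5,6,7,12,13,14,15,20,21,22,23,28,29,30,31): XOR of data positions = 1⊕0⊕0⊕1⊕1⊕1⊕1⊕1⊕0⊕0⊕1⊕1⊕0⊕1⊕0 = 1
p8 (pos 8,9,10,11,12,13,14,15,24,25,26,27,28,29,30,31): XOR of data positions = 1⊕1⊕0⊕1⊕1⊕1⊕1⊕0⊕1⊕1⊕1⊕1⊕0⊕1⊕0 = 1
p16 (pos 16,17,18,19,20,21,22,23,24,25,26,27,28,29,30,31): XOR of data positions = 0⊕0⊕1⊕1⊕0⊕0⊕1⊕0⊕1⊕1⊕1⊕1⊕0⊕1⊕0 = 0
Codeword: 1111100111011110001100101111010

1111100111011110001100101111010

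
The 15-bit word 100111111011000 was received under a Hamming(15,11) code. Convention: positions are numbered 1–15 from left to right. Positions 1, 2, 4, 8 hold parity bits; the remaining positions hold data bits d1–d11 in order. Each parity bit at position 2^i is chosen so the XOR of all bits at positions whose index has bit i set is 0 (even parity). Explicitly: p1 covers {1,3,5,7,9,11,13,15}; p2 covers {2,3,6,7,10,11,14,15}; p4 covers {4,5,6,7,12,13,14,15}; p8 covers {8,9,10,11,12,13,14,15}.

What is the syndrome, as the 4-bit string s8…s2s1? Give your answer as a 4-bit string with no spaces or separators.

s1 (pos 1,3,5,7,9,11,13,15): 1⊕0⊕1⊕1⊕1⊕1⊕0⊕0 = 1
s2 (pos 2,3,6,7,10,11,14,15): 0⊕0⊕1⊕1⊕0⊕1⊕0⊕0 = 1
s4 (pos 4,5,6,7,12,13,14,15): 1⊕1⊕1⊕1⊕1⊕0⊕0⊕0 = 1
s8 (pos 8,9,10,11,12,13,14,15): 1⊕1⊕0⊕1⊕1⊕0⊕0⊕0 = 0
Syndrome s8…s1 = 0111 → error at position 7.

0111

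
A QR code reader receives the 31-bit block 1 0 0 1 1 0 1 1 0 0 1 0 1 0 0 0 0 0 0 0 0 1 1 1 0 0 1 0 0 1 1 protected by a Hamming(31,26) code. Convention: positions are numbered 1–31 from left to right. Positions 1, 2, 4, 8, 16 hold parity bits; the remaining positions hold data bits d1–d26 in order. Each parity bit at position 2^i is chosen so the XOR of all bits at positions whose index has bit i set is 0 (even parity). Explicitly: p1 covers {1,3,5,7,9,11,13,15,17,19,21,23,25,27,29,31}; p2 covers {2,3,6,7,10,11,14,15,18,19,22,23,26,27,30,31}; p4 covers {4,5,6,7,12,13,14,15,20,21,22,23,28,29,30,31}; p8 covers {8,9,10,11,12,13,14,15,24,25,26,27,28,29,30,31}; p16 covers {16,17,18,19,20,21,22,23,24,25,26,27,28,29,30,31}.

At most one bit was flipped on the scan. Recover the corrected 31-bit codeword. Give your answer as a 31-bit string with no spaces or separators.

1001101101101000000001110010011

s1 (pos 1,3,5,7,9,11,13,15,17,19,21,23,25,27,29,31): 1⊕0⊕1⊕1⊕0⊕1⊕1⊕0⊕0⊕0⊕0⊕1⊕0⊕1⊕0⊕1 = 0
s2 (pos 2,3,6,7,10,11,14,15,18,19,22,23,26,27,30,31): 0⊕0⊕0⊕1⊕0⊕1⊕0⊕0⊕0⊕0⊕1⊕1⊕0⊕1⊕1⊕1 = 1
s4 (pos 4,5,6,7,12,13,14,15,20,21,22,23,28,29,30,31): 1⊕1⊕0⊕1⊕0⊕1⊕0⊕0⊕0⊕0⊕1⊕1⊕0⊕0⊕1⊕1 = 0
s8 (pos 8,9,10,11,12,13,14,15,24,25,26,27,28,29,30,31): 1⊕0⊕0⊕1⊕0⊕1⊕0⊕0⊕1⊕0⊕0⊕1⊕0⊕0⊕1⊕1 = 1
s16 (pos 16,17,18,19,20,21,22,23,24,25,26,27,28,29,30,31): 0⊕0⊕0⊕0⊕0⊕0⊕1⊕1⊕1⊕0⊕0⊕1⊕0⊕0⊕1⊕1 = 0
Syndrome s16…s1 = 01010 → error at position 10.
Flip position 10: 1001101100101000000001110010011 → 1001101101101000000001110010011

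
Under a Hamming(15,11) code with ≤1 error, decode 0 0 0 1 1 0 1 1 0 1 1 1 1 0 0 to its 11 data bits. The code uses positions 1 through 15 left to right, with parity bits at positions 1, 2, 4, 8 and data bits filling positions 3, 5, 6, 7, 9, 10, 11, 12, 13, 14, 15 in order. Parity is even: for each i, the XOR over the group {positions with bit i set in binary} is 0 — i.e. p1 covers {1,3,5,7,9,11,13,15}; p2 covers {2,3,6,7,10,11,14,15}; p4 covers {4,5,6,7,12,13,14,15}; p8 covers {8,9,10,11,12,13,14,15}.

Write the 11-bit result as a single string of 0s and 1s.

01010111110

s1 (pos 1,3,5,7,9,11,13,15): 0⊕0⊕1⊕1⊕0⊕1⊕1⊕0 = 0
s2 (pos 2,3,6,7,10,11,14,15): 0⊕0⊕0⊕1⊕1⊕1⊕0⊕0 = 1
s4 (pos 4,5,6,7,12,13,14,15): 1⊕1⊕0⊕1⊕1⊕1⊕0⊕0 = 1
s8 (pos 8,9,10,11,12,13,14,15): 1⊕0⊕1⊕1⊕1⊕1⊕0⊕0 = 1
Syndrome s8…s1 = 1110 → error at position 14.
Flip position 14: 000110110111100 → 000110110111110
Read data bits from positions 3,5,6,7,9,10,11,12,13,14,15: 01010111110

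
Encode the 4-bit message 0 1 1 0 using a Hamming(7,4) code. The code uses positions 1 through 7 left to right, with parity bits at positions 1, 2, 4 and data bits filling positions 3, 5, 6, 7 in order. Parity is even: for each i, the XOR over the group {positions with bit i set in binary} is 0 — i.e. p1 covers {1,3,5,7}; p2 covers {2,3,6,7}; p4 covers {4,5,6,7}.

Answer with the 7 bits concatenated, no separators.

1100110

Place data at non-parity positions: p1 p2 0 p4 1 1 0
p1 (pos 1,3,5,7): XOR of data positions = 0⊕1⊕0 = 1
p2 (pos 2,3,6,7): XOR of data positions = 0⊕1⊕0 = 1
p4 (pos 4,5,6,7): XOR of data positions = 1⊕1⊕0 = 0
Codeword: 1100110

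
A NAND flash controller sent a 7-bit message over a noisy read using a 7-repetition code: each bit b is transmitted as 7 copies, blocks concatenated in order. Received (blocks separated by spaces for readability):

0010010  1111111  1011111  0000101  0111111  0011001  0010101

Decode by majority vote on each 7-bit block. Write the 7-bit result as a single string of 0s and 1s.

0110100

Block 1 (0010010): 2 ones → 0
Block 2 (1111111): 7 ones → 1
Block 3 (1011111): 6 ones → 1
Block 4 (0000101): 2 ones → 0
Block 5 (0111111): 6 ones → 1
Block 6 (0011001): 3 ones → 0
Block 7 (0010101): 3 ones → 0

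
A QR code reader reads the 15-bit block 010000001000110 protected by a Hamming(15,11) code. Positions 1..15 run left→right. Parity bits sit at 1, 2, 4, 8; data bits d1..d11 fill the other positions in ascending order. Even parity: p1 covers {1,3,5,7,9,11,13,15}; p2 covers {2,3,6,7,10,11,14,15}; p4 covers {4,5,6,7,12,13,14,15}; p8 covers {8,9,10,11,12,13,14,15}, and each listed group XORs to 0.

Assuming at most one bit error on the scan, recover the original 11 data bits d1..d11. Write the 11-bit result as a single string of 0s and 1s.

00001000110

s1 (pos 1,3,5,7,9,11,13,15): 0⊕0⊕0⊕0⊕1⊕0⊕1⊕0 = 0
s2 (pos 2,3,6,7,10,11,14,15): 1⊕0⊕0⊕0⊕0⊕0⊕1⊕0 = 0
s4 (pos 4,5,6,7,12,13,14,15): 0⊕0⊕0⊕0⊕0⊕1⊕1⊕0 = 0
s8 (pos 8,9,10,11,12,13,14,15): 0⊕1⊕0⊕0⊕0⊕1⊕1⊕0 = 1
Syndrome s8…s1 = 1000 → error at position 8.
Flip position 8: 010000001000110 → 010000011000110
Read data bits from positions 3,5,6,7,9,10,11,12,13,14,15: 00001000110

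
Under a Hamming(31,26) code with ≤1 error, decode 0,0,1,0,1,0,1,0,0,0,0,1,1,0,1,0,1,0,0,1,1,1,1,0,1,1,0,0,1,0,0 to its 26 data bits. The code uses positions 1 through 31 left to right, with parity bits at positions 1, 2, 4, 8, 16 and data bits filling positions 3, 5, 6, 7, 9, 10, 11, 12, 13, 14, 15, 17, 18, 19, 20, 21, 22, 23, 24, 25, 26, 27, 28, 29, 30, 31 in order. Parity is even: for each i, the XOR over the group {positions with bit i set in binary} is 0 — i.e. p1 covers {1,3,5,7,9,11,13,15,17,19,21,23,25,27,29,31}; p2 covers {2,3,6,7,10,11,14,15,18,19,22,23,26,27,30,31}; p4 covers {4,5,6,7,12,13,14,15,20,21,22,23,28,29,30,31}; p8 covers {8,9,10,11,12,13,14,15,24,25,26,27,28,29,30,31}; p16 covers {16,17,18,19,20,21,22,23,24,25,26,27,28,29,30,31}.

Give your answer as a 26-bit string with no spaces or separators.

11010001101100111101100100

s1 (pos 1,3,5,7,9,11,13,15,17,19,21,23,25,27,29,31): 0⊕1⊕1⊕1⊕0⊕0⊕1⊕1⊕1⊕0⊕1⊕1⊕1⊕0⊕1⊕0 = 0
s2 (pos 2,3,6,7,10,11,14,15,18,19,22,23,26,27,30,31): 0⊕1⊕0⊕1⊕0⊕0⊕0⊕1⊕0⊕0⊕1⊕1⊕1⊕0⊕0⊕0 = 0
s4 (pos 4,5,6,7,12,13,14,15,20,21,22,23,28,29,30,31): 0⊕1⊕0⊕1⊕1⊕1⊕0⊕1⊕1⊕1⊕1⊕1⊕0⊕1⊕0⊕0 = 0
s8 (pos 8,9,10,11,12,13,14,15,24,25,26,27,28,29,30,31): 0⊕0⊕0⊕0⊕1⊕1⊕0⊕1⊕0⊕1⊕1⊕0⊕0⊕1⊕0⊕0 = 0
s16 (pos 16,17,18,19,20,21,22,23,24,25,26,27,28,29,30,31): 0⊕1⊕0⊕0⊕1⊕1⊕1⊕1⊕0⊕1⊕1⊕0⊕0⊕1⊕0⊕0 = 0
Syndrome s16…s1 = 00000 → no error.
Read data bits from positions 3,5,6,7,9,10,11,12,13,14,15,17,18,19,20,21,22,23,24,25,26,27,28,29,30,31: 11010001101100111101100100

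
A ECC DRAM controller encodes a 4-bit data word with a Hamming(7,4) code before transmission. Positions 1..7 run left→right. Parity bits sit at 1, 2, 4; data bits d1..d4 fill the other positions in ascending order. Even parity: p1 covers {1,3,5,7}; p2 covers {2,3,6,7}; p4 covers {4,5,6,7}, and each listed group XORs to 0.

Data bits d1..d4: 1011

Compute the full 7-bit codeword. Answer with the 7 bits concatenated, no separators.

Place data at non-parity positions: p1 p2 1 p4 0 1 1
p1 (pos 1,3,5,7): XOR of data positions = 1⊕0⊕1 = 0
p2 (pos 2,3,6,7): XOR of data positions = 1⊕1⊕1 = 1
p4 (pos 4,5,6,7): XOR of data positions = 0⊕1⊕1 = 0
Codeword: 0110011

0110011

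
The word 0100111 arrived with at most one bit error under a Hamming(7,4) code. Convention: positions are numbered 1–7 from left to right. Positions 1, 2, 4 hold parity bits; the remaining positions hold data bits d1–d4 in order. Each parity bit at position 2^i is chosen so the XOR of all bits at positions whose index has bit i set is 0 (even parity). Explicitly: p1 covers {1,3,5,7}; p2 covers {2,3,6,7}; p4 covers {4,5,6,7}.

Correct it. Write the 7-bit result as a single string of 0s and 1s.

0100101

s1 (pos 1,3,5,7): 0⊕0⊕1⊕1 = 0
s2 (pos 2,3,6,7): 1⊕0⊕1⊕1 = 1
s4 (pos 4,5,6,7): 0⊕1⊕1⊕1 = 1
Syndrome s4…s1 = 110 → error at position 6.
Flip position 6: 0100111 → 0100101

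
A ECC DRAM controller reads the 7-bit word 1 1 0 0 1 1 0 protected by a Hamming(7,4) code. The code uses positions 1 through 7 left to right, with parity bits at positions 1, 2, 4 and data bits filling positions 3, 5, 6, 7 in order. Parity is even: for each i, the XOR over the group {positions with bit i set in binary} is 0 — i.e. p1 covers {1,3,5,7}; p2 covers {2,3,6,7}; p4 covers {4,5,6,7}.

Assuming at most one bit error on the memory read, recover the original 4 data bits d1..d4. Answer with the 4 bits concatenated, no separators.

s1 (pos 1,3,5,7): 1⊕0⊕1⊕0 = 0
s2 (pos 2,3,6,7): 1⊕0⊕1⊕0 = 0
s4 (pos 4,5,6,7): 0⊕1⊕1⊕0 = 0
Syndrome s4…s1 = 000 → no error.
Read data bits from positions 3,5,6,7: 0110

0110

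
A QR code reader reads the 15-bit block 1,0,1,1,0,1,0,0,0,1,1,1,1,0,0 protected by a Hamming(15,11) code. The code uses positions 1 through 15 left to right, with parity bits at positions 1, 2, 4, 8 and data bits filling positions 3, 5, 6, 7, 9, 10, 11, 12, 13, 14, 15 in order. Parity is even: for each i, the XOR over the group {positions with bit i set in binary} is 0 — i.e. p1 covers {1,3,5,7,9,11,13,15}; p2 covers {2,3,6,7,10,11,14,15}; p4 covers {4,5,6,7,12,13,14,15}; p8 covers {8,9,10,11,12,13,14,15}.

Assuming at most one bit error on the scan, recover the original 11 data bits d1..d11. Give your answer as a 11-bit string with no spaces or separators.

s1 (pos 1,3,5,7,9,11,13,15): 1⊕1⊕0⊕0⊕0⊕1⊕1⊕0 = 0
s2 (pos 2,3,6,7,10,11,14,15): 0⊕1⊕1⊕0⊕1⊕1⊕0⊕0 = 0
s4 (pos 4,5,6,7,12,13,14,15): 1⊕0⊕1⊕0⊕1⊕1⊕0⊕0 = 0
s8 (pos 8,9,10,11,12,13,14,15): 0⊕0⊕1⊕1⊕1⊕1⊕0⊕0 = 0
Syndrome s8…s1 = 0000 → no error.
Read data bits from positions 3,5,6,7,9,10,11,12,13,14,15: 10100111100

10100111100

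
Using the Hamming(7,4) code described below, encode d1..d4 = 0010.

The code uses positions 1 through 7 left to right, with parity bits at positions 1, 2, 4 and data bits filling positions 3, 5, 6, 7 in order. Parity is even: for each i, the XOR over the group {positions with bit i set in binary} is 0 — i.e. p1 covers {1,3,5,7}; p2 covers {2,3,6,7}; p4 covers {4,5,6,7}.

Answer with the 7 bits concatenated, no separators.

Place data at non-parity positions: p1 p2 0 p4 0 1 0
p1 (pos 1,3,5,7): XOR of data positions = 0⊕0⊕0 = 0
p2 (pos 2,3,6,7): XOR of data positions = 0⊕1⊕0 = 1
p4 (pos 4,5,6,7): XOR of data positions = 0⊕1⊕0 = 1
Codeword: 0101010

0101010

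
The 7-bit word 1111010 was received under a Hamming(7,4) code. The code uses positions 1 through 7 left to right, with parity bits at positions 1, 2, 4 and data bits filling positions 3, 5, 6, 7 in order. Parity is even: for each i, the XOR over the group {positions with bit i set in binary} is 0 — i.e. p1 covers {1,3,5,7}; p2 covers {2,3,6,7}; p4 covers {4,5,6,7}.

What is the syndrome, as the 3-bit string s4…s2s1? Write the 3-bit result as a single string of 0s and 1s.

s1 (pos 1,3,5,7): 1⊕1⊕0⊕0 = 0
s2 (pos 2,3,6,7): 1⊕1⊕1⊕0 = 1
s4 (pos 4,5,6,7): 1⊕0⊕1⊕0 = 0
Syndrome s4…s1 = 010 → error at position 2.

010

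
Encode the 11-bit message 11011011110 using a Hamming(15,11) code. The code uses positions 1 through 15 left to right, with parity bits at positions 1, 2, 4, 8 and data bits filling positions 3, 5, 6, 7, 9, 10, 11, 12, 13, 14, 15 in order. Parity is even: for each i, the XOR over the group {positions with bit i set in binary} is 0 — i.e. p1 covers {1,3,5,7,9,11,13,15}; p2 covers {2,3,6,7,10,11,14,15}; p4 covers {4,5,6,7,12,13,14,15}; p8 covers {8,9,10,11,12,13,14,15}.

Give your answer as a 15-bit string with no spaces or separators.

001110111011110

Place data at non-parity positions: p1 p2 1 p4 1 0 1 p8 1 0 1 1 1 1 0
p1 (pos 1,3,5,7,9,11,13,15): XOR of data positions = 1⊕1⊕1⊕1⊕1⊕1⊕0 = 0
p2 (pos 2,3,6,7,10,11,14,15): XOR of data positions = 1⊕0⊕1⊕0⊕1⊕1⊕0 = 0
p4 (pos 4,5,6,7,12,13,14,15): XOR of data positions = 1⊕0⊕1⊕1⊕1⊕1⊕0 = 1
p8 (pos 8,9,10,11,12,13,14,15): XOR of data positions = 1⊕0⊕1⊕1⊕1⊕1⊕0 = 1
Codeword: 001110111011110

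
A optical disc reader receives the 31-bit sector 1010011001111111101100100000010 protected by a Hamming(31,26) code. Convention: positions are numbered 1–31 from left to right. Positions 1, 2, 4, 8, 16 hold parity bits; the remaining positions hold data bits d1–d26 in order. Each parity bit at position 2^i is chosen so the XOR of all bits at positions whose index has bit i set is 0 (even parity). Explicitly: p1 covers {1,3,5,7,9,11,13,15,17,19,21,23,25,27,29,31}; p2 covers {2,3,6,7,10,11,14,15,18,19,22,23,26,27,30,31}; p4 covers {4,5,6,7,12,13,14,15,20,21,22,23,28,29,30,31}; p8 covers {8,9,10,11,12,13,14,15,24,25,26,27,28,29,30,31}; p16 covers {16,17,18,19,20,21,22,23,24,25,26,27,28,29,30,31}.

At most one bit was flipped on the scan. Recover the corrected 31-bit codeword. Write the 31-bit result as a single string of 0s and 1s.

1010011001110111101100100000010

s1 (pos 1,3,5,7,9,11,13,15,17,19,21,23,25,27,29,31): 1⊕1⊕0⊕1⊕0⊕1⊕1⊕1⊕1⊕1⊕0⊕1⊕0⊕0⊕0⊕0 = 1
s2 (pos 2,3,6,7,10,11,14,15,18,19,22,23,26,27,30,31): 0⊕1⊕1⊕1⊕1⊕1⊕1⊕1⊕0⊕1⊕0⊕1⊕0⊕0⊕1⊕0 = 0
s4 (pos 4,5,6,7,12,13,14,15,20,21,22,23,28,29,30,31): 0⊕0⊕1⊕1⊕1⊕1⊕1⊕1⊕1⊕0⊕0⊕1⊕0⊕0⊕1⊕0 = 1
s8 (pos 8,9,10,11,12,13,14,15,24,25,26,27,28,29,30,31): 0⊕0⊕1⊕1⊕1⊕1⊕1⊕1⊕0⊕0⊕0⊕0⊕0⊕0⊕1⊕0 = 1
s16 (pos 16,17,18,19,20,21,22,23,24,25,26,27,28,29,30,31): 1⊕1⊕0⊕1⊕1⊕0⊕0⊕1⊕0⊕0⊕0⊕0⊕0⊕0⊕1⊕0 = 0
Syndrome s16…s1 = 01101 → error at position 13.
Flip position 13: 1010011001111111101100100000010 → 1010011001110111101100100000010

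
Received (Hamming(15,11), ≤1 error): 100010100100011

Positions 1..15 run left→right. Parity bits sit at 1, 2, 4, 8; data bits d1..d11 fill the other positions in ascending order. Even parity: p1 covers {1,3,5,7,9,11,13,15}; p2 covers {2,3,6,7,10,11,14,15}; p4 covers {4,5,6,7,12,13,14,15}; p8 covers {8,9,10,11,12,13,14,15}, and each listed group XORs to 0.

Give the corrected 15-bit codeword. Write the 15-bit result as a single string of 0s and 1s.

s1 (pos 1,3,5,7,9,11,13,15): 1⊕0⊕1⊕1⊕0⊕0⊕0⊕1 = 0
s2 (pos 2,3,6,7,10,11,14,15): 0⊕0⊕0⊕1⊕1⊕0⊕1⊕1 = 0
s4 (pos 4,5,6,7,12,13,14,15): 0⊕1⊕0⊕1⊕0⊕0⊕1⊕1 = 0
s8 (pos 8,9,10,11,12,13,14,15): 0⊕0⊕1⊕0⊕0⊕0⊕1⊕1 = 1
Syndrome s8…s1 = 1000 → error at position 8.
Flip position 8: 100010100100011 → 100010110100011

100010110100011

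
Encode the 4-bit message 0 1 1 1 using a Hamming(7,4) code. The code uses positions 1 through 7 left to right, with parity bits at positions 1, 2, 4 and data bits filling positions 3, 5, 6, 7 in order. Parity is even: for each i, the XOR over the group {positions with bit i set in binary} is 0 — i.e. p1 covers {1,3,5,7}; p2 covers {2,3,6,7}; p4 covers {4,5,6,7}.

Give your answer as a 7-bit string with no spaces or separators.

0001111

Place data at non-parity positions: p1 p2 0 p4 1 1 1
p1 (pos 1,3,5,7): XOR of data positions = 0⊕1⊕1 = 0
p2 (pos 2,3,6,7): XOR of data positions = 0⊕1⊕1 = 0
p4 (pos 4,5,6,7): XOR of data positions = 1⊕1⊕1 = 1
Codeword: 0001111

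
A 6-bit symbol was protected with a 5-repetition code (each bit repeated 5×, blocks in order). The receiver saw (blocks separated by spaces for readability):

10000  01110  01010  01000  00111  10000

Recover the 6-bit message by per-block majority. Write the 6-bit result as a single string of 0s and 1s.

Block 1 (10000): 1 one → 0
Block 2 (01110): 3 ones → 1
Block 3 (01010): 2 ones → 0
Block 4 (01000): 1 one → 0
Block 5 (00111): 3 ones → 1
Block 6 (10000): 1 one → 0

010010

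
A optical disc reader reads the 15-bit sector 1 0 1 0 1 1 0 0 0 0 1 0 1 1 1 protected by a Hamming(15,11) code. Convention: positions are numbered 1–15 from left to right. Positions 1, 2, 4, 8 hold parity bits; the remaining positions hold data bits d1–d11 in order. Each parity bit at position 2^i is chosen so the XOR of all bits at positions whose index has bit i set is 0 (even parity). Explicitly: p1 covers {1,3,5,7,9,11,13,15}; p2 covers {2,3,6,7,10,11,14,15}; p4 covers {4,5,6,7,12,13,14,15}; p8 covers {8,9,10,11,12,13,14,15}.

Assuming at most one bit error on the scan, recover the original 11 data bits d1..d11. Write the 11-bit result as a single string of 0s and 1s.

s1 (pos 1,3,5,7,9,11,13,15): 1⊕1⊕1⊕0⊕0⊕1⊕1⊕1 = 0
s2 (pos 2,3,6,7,10,11,14,15): 0⊕1⊕1⊕0⊕0⊕1⊕1⊕1 = 1
s4 (pos 4,5,6,7,12,13,14,15): 0⊕1⊕1⊕0⊕0⊕1⊕1⊕1 = 1
s8 (pos 8,9,10,11,12,13,14,15): 0⊕0⊕0⊕1⊕0⊕1⊕1⊕1 = 0
Syndrome s8…s1 = 0110 → error at position 6.
Flip position 6: 101011000010111 → 101010000010111
Read data bits from positions 3,5,6,7,9,10,11,12,13,14,15: 11000010111

11000010111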